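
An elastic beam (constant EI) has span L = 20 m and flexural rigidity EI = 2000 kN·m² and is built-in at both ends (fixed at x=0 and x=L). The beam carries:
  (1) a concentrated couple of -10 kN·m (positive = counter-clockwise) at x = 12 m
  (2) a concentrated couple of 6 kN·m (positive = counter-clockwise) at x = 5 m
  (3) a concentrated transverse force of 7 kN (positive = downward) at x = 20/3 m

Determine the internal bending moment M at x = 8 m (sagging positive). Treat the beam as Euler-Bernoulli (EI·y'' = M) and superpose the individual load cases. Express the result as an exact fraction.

M(8) = 36031/5400 kN·m

Load 1 — applied couple M₀=-10 kN·m at a=12 m (b=L-a=8):
  M_1 = R_Ax - M_A  [x≤a] with R_A=-18/25, M_A=-16/5 = (-18/25)·8 - (-16/5) = -64/25 kN·m
Load 2 — applied couple M₀=6 kN·m at a=5 m (b=L-a=15):
  M_2 = R_Ax - M_A - M₀  [x>a] with R_A=27/80, M_A=-9/8 = (27/80)·8 - (-9/8) - 6 = -87/40 kN·m
Load 3 — point force P=7 kN at a=20/3 m (b=L-a=40/3):
  M_3 = Pa²(a+3b)(L-x)/L³ - Pa²b/L²  [x>a] = 7·(20/3)²·((20/3)+3·(40/3))·(20-8)/20³ - 7·(20/3)²·(40/3)/20² = 308/27 kN·m
Superposition: M = Σ M_i = 36031/5400 kN·m ≈ 6.672407 kN·m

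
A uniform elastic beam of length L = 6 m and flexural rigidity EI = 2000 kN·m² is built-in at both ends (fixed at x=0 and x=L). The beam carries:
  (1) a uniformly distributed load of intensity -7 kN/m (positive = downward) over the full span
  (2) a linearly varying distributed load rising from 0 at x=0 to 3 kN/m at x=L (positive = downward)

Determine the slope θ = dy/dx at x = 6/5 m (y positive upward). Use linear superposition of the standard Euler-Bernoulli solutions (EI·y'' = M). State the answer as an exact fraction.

Load 1 — uniform load w=-7 kN/m over full span:
  θ_1 = -wx(L-x)(L-2x)/(12EI) = -(-7)·(6/5)·(6-(6/5))·(6-2·(6/5))/(12·2000) = 189/31250 rad
Load 2 — triangular load w₀=3 kN/m (0→w₀ over full span):
  θ_2 = -w₀(2x(L-x)(L-2x)(x+2L)+x²(L-x)²)/(120LEI) = -3·(2·(6/5)·(6-(6/5))·(6-2·(6/5))·((6/5)+2·6)+(6/5)²·(6-(6/5))²)/(120·6·2000) = -189/156250 rad
Superposition: θ = Σ θ_i = 378/78125 rad ≈ 0.004838 rad

θ(6/5) = 378/78125 rad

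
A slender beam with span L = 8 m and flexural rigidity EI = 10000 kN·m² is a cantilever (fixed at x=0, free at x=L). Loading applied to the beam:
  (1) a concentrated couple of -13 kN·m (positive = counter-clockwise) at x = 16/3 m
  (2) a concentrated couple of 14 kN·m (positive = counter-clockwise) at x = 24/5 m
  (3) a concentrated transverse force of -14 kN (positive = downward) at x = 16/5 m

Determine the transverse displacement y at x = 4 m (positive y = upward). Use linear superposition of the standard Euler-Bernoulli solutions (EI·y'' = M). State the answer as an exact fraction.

Load 1 — applied couple M₀=-13 kN·m at a=16/3 m (b=L-a=8/3):
  y_1 = M₀x²/(2EI)  [x≤a] = (-13)·4²/(2·10000) = -13/1250 m
Load 2 — applied couple M₀=14 kN·m at a=24/5 m (b=L-a=16/5):
  y_2 = M₀x²/(2EI)  [x≤a] = 14·4²/(2·10000) = 7/625 m
Load 3 — point force P=-14 kN at a=16/5 m (b=L-a=24/5):
  y_3 = -Pa²(3x-a)/(6EI)  [x>a] = -(-14)·(16/5)²·(3·4-(16/5))/(6·10000) = 4928/234375 m
Superposition: y = Σ y_i = 10231/468750 m ≈ 0.021826 m

y(4) = 10231/468750 m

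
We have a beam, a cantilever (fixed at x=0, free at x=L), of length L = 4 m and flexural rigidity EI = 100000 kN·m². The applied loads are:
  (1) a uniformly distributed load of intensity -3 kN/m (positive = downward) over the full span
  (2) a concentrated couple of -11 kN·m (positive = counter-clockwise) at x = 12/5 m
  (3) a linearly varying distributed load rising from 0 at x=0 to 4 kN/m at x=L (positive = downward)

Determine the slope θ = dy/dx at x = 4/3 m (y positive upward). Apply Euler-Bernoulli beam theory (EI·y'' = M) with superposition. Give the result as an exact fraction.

θ(4/3) = -827/6075000 rad

Load 1 — uniform load w=-3 kN/m over full span:
  θ_1 = -wx(x²-3Lx+3L²)/(6EI) = -(-3)·(4/3)·((4/3)²-3·4·(4/3)+3·4²)/(6·100000) = 19/84375 rad
Load 2 — applied couple M₀=-11 kN·m at a=12/5 m (b=L-a=8/5):
  θ_2 = M₀x/EI  [x≤a] = (-11)·(4/3)/100000 = -11/75000 rad
Load 3 — triangular load w₀=4 kN/m (0→w₀ over full span):
  θ_3 = (w₀Lx²/4-w₀L²x/3-w₀x⁴/(24L))/EI = (4·4·(4/3)²/4-4·4²·(4/3)/3-4·(4/3)⁴/(24·4))/100000 = -163/759375 rad
Superposition: θ = Σ θ_i = -827/6075000 rad ≈ -0.000136 rad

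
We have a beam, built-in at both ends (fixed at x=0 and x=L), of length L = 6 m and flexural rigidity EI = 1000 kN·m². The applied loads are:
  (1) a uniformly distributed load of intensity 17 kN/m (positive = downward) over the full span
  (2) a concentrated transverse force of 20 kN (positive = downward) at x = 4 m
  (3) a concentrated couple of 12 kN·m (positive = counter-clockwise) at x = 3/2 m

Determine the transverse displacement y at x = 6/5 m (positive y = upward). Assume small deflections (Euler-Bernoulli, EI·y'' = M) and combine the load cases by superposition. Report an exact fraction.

y(6/5) = -98023/3750000 m

Load 1 — uniform load w=17 kN/m over full span:
  y_1 = -wx²(L-x)²/(24EI) = -17·(6/5)²·(6-(6/5))²/(24·1000) = -1836/78125 m
Load 2 — point force P=20 kN at a=4 m (b=L-a=2):
  y_2 = -Pb²x²(3aL-(3a+b)x)/(6L³EI)  [x≤a] = -20·2²·(6/5)²·(3·4·6-(3·4+2)·(6/5))/(6·6³·1000) = -46/9375 m
Load 3 — applied couple M₀=12 kN·m at a=3/2 m (b=L-a=9/2):
  y_3 = (R_Ax³/6 - M_Ax²/2)/EI  [x≤a] with R_A=9/4, M_A=-9/4 = ((9/4)·(6/5)³/6 - (-9/4)·(6/5)²/2)/1000 = 567/250000 m
Superposition: y = Σ y_i = -98023/3750000 m ≈ -0.026139 m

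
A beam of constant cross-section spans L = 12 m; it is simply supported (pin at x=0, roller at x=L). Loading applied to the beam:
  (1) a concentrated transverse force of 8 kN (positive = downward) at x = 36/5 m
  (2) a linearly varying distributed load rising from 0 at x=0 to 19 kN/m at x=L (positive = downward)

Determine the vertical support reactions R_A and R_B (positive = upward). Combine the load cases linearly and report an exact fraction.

R_A = 206/5 kN, R_B = 404/5 kN

Load 1 — point force P=8 kN at a=36/5 m (b=L-a=24/5):
  R_A = Pb/L = 8·(24/5)/12 = 16/5 kN
  R_B = Pa/L = 8·(36/5)/12 = 24/5 kN
Load 2 — triangular load w₀=19 kN/m (0→w₀ over full span):
  R_A = w₀L/6 = 19·12/6 = 38 kN
  R_B = w₀L/3 = 19·12/3 = 76 kN
Superposition: R_A = 206/5 kN, R_B = 404/5 kN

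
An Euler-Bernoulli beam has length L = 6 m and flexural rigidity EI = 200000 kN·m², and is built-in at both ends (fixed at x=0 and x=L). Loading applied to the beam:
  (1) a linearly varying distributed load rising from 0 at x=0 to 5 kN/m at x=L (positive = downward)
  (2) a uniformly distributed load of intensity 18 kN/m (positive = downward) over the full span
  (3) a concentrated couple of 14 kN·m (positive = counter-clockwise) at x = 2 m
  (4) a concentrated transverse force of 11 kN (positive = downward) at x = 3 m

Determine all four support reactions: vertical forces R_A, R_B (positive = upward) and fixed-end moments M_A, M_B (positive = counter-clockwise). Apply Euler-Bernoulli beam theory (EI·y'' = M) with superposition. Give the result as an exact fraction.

R_A = 604/9 kN, M_A = 273/4 kN·m, R_B = 602/9 kN, M_B = -799/12 kN·m

Load 1 — triangular load w₀=5 kN/m (0→w₀ over full span):
  R_A = 3w₀L/20 = 3·5·6/20 = 9/2 kN
  M_A = w₀L²/30 = 5·6²/30 = 6 kN·m
  R_B = 7w₀L/20 = 7·5·6/20 = 21/2 kN
  M_B = -w₀L²/20 = -5·6²/20 = -9 kN·m
Load 2 — uniform load w=18 kN/m over full span:
  R_A = wL/2 = 18·6/2 = 54 kN
  M_A = wL²/12 = 18·6²/12 = 54 kN·m
  R_B = wL/2 = 18·6/2 = 54 kN
  M_B = -wL²/12 = -18·6²/12 = -54 kN·m
Load 3 — applied couple M₀=14 kN·m at a=2 m (b=L-a=4):
  R_A = 6M₀ab/L³ = 6·14·2·4/6³ = 28/9 kN
  M_A = M₀b(2a-b)/L² = 14·4·(2·2-4)/6² = 0 kN·m
  R_B = -6M₀ab/L³ = -6·14·2·4/6³ = -28/9 kN
  M_B = M₀a(2b-a)/L² = 14·2·(2·4-2)/6² = 14/3 kN·m
Load 4 — point force P=11 kN at a=3 m (b=L-a=3):
  R_A = Pb²(3a+b)/L³ = 11·3²·(3·3+3)/6³ = 11/2 kN
  M_A = Pab²/L² = 11·3·3²/6² = 33/4 kN·m
  R_B = Pa²(a+3b)/L³ = 11·3²·(3+3·3)/6³ = 11/2 kN
  M_B = -Pa²b/L² = -11·3²·3/6² = -33/4 kN·m
Superposition: R_A = 604/9 kN, M_A = 273/4 kN·m, R_B = 602/9 kN, M_B = -799/12 kN·m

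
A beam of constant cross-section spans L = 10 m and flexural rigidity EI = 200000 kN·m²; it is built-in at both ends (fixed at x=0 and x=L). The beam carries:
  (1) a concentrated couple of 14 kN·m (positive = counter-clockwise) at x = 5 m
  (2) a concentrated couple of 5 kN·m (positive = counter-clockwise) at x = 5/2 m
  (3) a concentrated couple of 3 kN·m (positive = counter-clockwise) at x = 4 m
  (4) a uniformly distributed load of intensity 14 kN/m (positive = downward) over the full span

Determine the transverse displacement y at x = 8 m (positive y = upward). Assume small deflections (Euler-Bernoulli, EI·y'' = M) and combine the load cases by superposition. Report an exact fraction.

y(8) = -424243/600000000 m

Load 1 — applied couple M₀=14 kN·m at a=5 m (b=L-a=5):
  y_1 = (R_Ax³/6 - M_Ax²/2 - M₀(x-a)²/2)/EI  [x>a] with R_A=21/10, M_A=7/2 = ((21/10)·8³/6 - (7/2)·8²/2 - 14·(8-5)²/2)/200000 = 21/1000000 m
Load 2 — applied couple M₀=5 kN·m at a=5/2 m (b=L-a=15/2):
  y_2 = (R_Ax³/6 - M_Ax²/2 - M₀(x-a)²/2)/EI  [x>a] with R_A=9/16, M_A=-15/16 = ((9/16)·8³/6 - (-15/16)·8²/2 - 5·(8-(5/2))²/2)/200000 = 19/1600000 m
Load 3 — applied couple M₀=3 kN·m at a=4 m (b=L-a=6):
  y_3 = (R_Ax³/6 - M_Ax²/2 - M₀(x-a)²/2)/EI  [x>a] with R_A=54/125, M_A=9/25 = ((54/125)·8³/6 - (9/25)·8²/2 - 3·(8-4)²/2)/200000 = 21/3125000 m
Load 4 — uniform load w=14 kN/m over full span:
  y_4 = -wx²(L-x)²/(24EI) = -14·8²·(10-8)²/(24·200000) = -7/9375 m
Superposition: y = Σ y_i = -424243/600000000 m ≈ -0.000707 m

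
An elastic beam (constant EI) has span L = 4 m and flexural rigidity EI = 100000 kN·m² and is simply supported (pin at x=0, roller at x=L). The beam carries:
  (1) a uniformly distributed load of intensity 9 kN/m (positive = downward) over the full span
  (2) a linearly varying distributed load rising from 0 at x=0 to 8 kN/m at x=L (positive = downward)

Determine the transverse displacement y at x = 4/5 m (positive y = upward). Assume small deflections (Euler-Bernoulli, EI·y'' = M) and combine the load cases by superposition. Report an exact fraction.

Load 1 — uniform load w=9 kN/m over full span:
  y_1 = -wx(L³-2Lx²+x³)/(24EI) = -9·(4/5)·(4³-2·4·(4/5)²+(4/5)³)/(24·100000) = -348/1953125 m
Load 2 — triangular load w₀=8 kN/m (0→w₀ over full span):
  y_2 = -w₀x(7L⁴-10L²x²+3x⁴)/(360LEI) = -8·(4/5)·(7·4⁴-10·4²·(4/5)²+3·(4/5)⁴)/(360·4·100000) = -11008/146484375 m
Superposition: y = Σ y_i = -37108/146484375 m ≈ -0.000253 m

y(4/5) = -37108/146484375 m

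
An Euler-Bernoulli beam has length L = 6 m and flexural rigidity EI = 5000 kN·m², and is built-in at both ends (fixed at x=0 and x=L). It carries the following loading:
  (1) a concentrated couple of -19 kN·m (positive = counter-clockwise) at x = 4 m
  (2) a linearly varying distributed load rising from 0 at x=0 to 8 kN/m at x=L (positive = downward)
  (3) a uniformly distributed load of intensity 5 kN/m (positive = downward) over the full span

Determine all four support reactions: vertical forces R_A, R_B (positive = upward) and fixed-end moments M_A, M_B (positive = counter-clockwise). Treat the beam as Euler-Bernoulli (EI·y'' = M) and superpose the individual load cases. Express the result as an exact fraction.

Load 1 — applied couple M₀=-19 kN·m at a=4 m (b=L-a=2):
  R_A = 6M₀ab/L³ = 6·(-19)·4·2/6³ = -38/9 kN
  M_A = M₀b(2a-b)/L² = (-19)·2·(2·4-2)/6² = -19/3 kN·m
  R_B = -6M₀ab/L³ = -6·(-19)·4·2/6³ = 38/9 kN
  M_B = M₀a(2b-a)/L² = (-19)·4·(2·2-4)/6² = 0 kN·m
Load 2 — triangular load w₀=8 kN/m (0→w₀ over full span):
  R_A = 3w₀L/20 = 3·8·6/20 = 36/5 kN
  M_A = w₀L²/30 = 8·6²/30 = 48/5 kN·m
  R_B = 7w₀L/20 = 7·8·6/20 = 84/5 kN
  M_B = -w₀L²/20 = -8·6²/20 = -72/5 kN·m
Load 3 — uniform load w=5 kN/m over full span:
  R_A = wL/2 = 5·6/2 = 15 kN
  M_A = wL²/12 = 5·6²/12 = 15 kN·m
  R_B = wL/2 = 5·6/2 = 15 kN
  M_B = -wL²/12 = -5·6²/12 = -15 kN·m
Superposition: R_A = 809/45 kN, M_A = 274/15 kN·m, R_B = 1621/45 kN, M_B = -147/5 kN·m

R_A = 809/45 kN, M_A = 274/15 kN·m, R_B = 1621/45 kN, M_B = -147/5 kN·m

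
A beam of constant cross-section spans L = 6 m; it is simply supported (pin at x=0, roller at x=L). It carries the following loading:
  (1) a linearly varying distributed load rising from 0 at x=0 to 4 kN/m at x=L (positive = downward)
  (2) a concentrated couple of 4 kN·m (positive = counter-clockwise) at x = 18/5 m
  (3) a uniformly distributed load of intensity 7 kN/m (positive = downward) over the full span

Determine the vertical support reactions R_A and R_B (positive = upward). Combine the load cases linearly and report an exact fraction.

R_A = 77/3 kN, R_B = 85/3 kN

Load 1 — triangular load w₀=4 kN/m (0→w₀ over full span):
  R_A = w₀L/6 = 4·6/6 = 4 kN
  R_B = w₀L/3 = 4·6/3 = 8 kN
Load 2 — applied couple M₀=4 kN·m at a=18/5 m (b=L-a=12/5):
  R_A = M₀/L = 4/6 = 2/3 kN
  R_B = -M₀/L = -4/6 = -2/3 kN
Load 3 — uniform load w=7 kN/m over full span:
  R_A = wL/2 = 7·6/2 = 21 kN
  R_B = wL/2 = 7·6/2 = 21 kN
Superposition: R_A = 77/3 kN, R_B = 85/3 kN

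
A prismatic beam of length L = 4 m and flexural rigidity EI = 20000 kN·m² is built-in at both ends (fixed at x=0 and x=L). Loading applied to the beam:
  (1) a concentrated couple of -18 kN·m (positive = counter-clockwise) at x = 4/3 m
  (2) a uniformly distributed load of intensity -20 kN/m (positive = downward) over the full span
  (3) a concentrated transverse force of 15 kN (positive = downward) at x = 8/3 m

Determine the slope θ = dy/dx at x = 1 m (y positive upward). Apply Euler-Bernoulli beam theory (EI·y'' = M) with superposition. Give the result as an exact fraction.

Load 1 — applied couple M₀=-18 kN·m at a=4/3 m (b=L-a=8/3):
  θ_1 = (R_Ax²/2 - M_Ax)/EI  [x≤a] with R_A=-6, M_A=0 = ((-6)·1²/2 - 0·1)/20000 = -3/20000 rad
Load 2 — uniform load w=-20 kN/m over full span:
  θ_2 = -wx(L-x)(L-2x)/(12EI) = -(-20)·1·(4-1)·(4-2·1)/(12·20000) = 1/2000 rad
Load 3 — point force P=15 kN at a=8/3 m (b=L-a=4/3):
  θ_3 = -Pb²x(2aL-(3a+b)x)/(2L³EI)  [x≤a] = -15·(4/3)²·1·(2·(8/3)·4-(3·(8/3)+(4/3))·1)/(2·4³·20000) = -1/8000 rad
Superposition: θ = Σ θ_i = 9/40000 rad ≈ 0.000225 rad

θ(1) = 9/40000 rad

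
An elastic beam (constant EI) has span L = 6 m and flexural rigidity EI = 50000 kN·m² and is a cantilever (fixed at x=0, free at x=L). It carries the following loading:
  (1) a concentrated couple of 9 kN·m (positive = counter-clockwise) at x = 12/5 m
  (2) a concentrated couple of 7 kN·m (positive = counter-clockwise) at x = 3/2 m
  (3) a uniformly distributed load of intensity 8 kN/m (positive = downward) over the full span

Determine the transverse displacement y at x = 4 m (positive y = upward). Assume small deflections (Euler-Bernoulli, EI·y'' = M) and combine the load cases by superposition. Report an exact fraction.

Load 1 — applied couple M₀=9 kN·m at a=12/5 m (b=L-a=18/5):
  y_1 = M₀a(2x-a)/(2EI)  [x>a] = 9·(12/5)·(2·4-(12/5))/(2·50000) = 189/156250 m
Load 2 — applied couple M₀=7 kN·m at a=3/2 m (b=L-a=9/2):
  y_2 = M₀a(2x-a)/(2EI)  [x>a] = 7·(3/2)·(2·4-(3/2))/(2·50000) = 273/400000 m
Load 3 — uniform load w=8 kN/m over full span:
  y_3 = -wx²(x²-4Lx+6L²)/(24EI) = -8·4²·(4²-4·6·4+6·6²)/(24·50000) = -136/9375 m
Superposition: y = Σ y_i = -378437/30000000 m ≈ -0.012615 m

y(4) = -378437/30000000 m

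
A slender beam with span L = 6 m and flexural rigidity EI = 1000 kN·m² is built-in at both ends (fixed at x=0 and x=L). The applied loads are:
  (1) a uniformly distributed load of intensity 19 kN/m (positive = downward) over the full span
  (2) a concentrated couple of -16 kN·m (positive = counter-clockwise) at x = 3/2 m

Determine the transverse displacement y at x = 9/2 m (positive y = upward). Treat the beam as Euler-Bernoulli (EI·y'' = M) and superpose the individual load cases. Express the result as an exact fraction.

Load 1 — uniform load w=19 kN/m over full span:
  y_1 = -wx²(L-x)²/(24EI) = -19·(9/2)²·(6-(9/2))²/(24·1000) = -4617/128000 m
Load 2 — applied couple M₀=-16 kN·m at a=3/2 m (b=L-a=9/2):
  y_2 = (R_Ax³/6 - M_Ax²/2 - M₀(x-a)²/2)/EI  [x>a] with R_A=-3, M_A=3 = ((-3)·(9/2)³/6 - 3·(9/2)²/2 - (-16)·((9/2)-(3/2))²/2)/1000 = -63/16000 m
Superposition: y = Σ y_i = -5121/128000 m ≈ -0.040008 m

y(9/2) = -5121/128000 m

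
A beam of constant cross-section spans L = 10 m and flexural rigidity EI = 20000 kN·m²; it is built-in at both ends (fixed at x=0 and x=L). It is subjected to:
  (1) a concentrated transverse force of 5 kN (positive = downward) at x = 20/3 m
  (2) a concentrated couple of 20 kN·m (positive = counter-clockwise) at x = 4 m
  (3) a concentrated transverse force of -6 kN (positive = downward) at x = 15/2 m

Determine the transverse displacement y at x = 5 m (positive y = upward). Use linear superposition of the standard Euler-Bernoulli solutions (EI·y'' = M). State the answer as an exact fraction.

Load 1 — point force P=5 kN at a=20/3 m (b=L-a=10/3):
  y_1 = -Pb²x²(3aL-(3a+b)x)/(6L³EI)  [x≤a] = -5·(10/3)²·5²·(3·(20/3)·10-(3·(20/3)+(10/3))·5)/(6·10³·20000) = -5/5184 m
Load 2 — applied couple M₀=20 kN·m at a=4 m (b=L-a=6):
  y_2 = (R_Ax³/6 - M_Ax²/2 - M₀(x-a)²/2)/EI  [x>a] with R_A=72/25, M_A=12/5 = ((72/25)·5³/6 - (12/5)·5²/2 - 20·(5-4)²/2)/20000 = 1/1000 m
Load 3 — point force P=-6 kN at a=15/2 m (b=L-a=5/2):
  y_3 = -Pb²x²(3aL-(3a+b)x)/(6L³EI)  [x≤a] = -(-6)·(5/2)²·5²·(3·(15/2)·10-(3·(15/2)+(5/2))·5)/(6·10³·20000) = 1/1280 m
Superposition: y = Σ y_i = 2117/2592000 m ≈ 0.000817 m

y(5) = 2117/2592000 m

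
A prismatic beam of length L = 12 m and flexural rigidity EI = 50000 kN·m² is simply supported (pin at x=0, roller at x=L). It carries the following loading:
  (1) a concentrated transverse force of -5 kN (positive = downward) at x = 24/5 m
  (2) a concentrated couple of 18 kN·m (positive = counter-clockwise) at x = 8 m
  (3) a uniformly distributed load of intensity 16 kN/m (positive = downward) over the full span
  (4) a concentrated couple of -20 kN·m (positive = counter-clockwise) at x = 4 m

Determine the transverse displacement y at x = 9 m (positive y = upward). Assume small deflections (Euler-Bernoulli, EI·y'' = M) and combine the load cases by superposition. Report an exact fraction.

y(9) = -308129/5000000 m

Load 1 — point force P=-5 kN at a=24/5 m (b=L-a=36/5):
  y_1 = -Pa(L-x)(2Lx-a²-x²)/(6LEI)  [x>a] = -(-5)·(24/5)·(12-9)·(2·12·9-(24/5)²-9²)/(6·12·50000) = 2799/1250000 m
Load 2 — applied couple M₀=18 kN·m at a=8 m (b=L-a=4):
  y_2 = (M₀x³/(6L)-M₀(x-a)²/2+C₁x)/EI  [x>a] with C₁=M₀(3b²-L²)/(6L)=-24 = (18·9³/(6·12)-18·(9-8)²/2+(-24)·9)/50000 = -171/200000 m
Load 3 — uniform load w=16 kN/m over full span:
  y_3 = -wx(L³-2Lx²+x³)/(24EI) = -16·9·(12³-2·12·9²+9³)/(24·50000) = -1539/25000 m
Load 4 — applied couple M₀=-20 kN·m at a=4 m (b=L-a=8):
  y_4 = (M₀x³/(6L)-M₀(x-a)²/2+C₁x)/EI  [x>a] with C₁=M₀(3b²-L²)/(6L)=-40/3 = ((-20)·9³/(6·12)-(-20)·(9-4)²/2+(-40/3)·9)/50000 = -29/20000 m
Superposition: y = Σ y_i = -308129/5000000 m ≈ -0.061626 m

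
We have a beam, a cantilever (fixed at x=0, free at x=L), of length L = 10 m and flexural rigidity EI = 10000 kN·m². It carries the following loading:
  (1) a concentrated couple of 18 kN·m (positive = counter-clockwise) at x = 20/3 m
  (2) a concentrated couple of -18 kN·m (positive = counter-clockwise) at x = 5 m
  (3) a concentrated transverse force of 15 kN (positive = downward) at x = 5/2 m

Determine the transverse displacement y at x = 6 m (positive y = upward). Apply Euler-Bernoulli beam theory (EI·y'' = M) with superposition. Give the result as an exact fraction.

Load 1 — applied couple M₀=18 kN·m at a=20/3 m (b=L-a=10/3):
  y_1 = M₀x²/(2EI)  [x≤a] = 18·6²/(2·10000) = 81/2500 m
Load 2 — applied couple M₀=-18 kN·m at a=5 m (b=L-a=5):
  y_2 = M₀a(2x-a)/(2EI)  [x>a] = (-18)·5·(2·6-5)/(2·10000) = -63/2000 m
Load 3 — point force P=15 kN at a=5/2 m (b=L-a=15/2):
  y_3 = -Pa²(3x-a)/(6EI)  [x>a] = -15·(5/2)²·(3·6-(5/2))/(6·10000) = -31/1280 m
Superposition: y = Σ y_i = -3731/160000 m ≈ -0.023319 m

y(6) = -3731/160000 m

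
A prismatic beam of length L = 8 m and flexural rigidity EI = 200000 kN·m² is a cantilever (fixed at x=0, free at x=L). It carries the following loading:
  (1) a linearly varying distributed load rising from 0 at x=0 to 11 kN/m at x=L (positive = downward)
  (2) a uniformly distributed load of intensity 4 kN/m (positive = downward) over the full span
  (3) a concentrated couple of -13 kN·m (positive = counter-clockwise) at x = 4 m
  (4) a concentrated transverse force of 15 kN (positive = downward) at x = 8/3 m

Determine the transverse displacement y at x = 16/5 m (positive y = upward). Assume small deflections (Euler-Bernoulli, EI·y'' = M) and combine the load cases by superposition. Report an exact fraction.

y(16/5) = -10895794/1318359375 m

Load 1 — triangular load w₀=11 kN/m (0→w₀ over full span):
  y_1 = (w₀Lx³/12-w₀L²x²/6-w₀x⁵/(120L))/EI = (11·8·(16/5)³/12-11·8²·(16/5)²/6-11·(16/5)⁵/(120·8))/200000 = -706816/146484375 m
Load 2 — uniform load w=4 kN/m over full span:
  y_2 = -wx²(x²-4Lx+6L²)/(24EI) = -4·(16/5)²·((16/5)²-4·8·(16/5)+6·8²)/(24·200000) = -4864/1953125 m
Load 3 — applied couple M₀=-13 kN·m at a=4 m (b=L-a=4):
  y_3 = M₀x²/(2EI)  [x≤a] = (-13)·(16/5)²/(2·200000) = -26/78125 m
Load 4 — point force P=15 kN at a=8/3 m (b=L-a=16/3):
  y_4 = -Pa²(3x-a)/(6EI)  [x>a] = -15·(8/3)²·(3·(16/5)-(8/3))/(6·200000) = -52/84375 m
Superposition: y = Σ y_i = -10895794/1318359375 m ≈ -0.008265 m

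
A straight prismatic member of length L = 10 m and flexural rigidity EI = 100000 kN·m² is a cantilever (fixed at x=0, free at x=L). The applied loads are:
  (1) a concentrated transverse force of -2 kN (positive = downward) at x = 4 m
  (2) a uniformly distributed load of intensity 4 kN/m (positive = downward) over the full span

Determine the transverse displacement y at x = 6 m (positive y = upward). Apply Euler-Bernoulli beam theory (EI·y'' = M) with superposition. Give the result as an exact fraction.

y(6) = -863/37500 m

Load 1 — point force P=-2 kN at a=4 m (b=L-a=6):
  y_1 = -Pa²(3x-a)/(6EI)  [x>a] = -(-2)·4²·(3·6-4)/(6·100000) = 7/9375 m
Load 2 — uniform load w=4 kN/m over full span:
  y_2 = -wx²(x²-4Lx+6L²)/(24EI) = -4·6²·(6²-4·10·6+6·10²)/(24·100000) = -297/12500 m
Superposition: y = Σ y_i = -863/37500 m ≈ -0.023013 m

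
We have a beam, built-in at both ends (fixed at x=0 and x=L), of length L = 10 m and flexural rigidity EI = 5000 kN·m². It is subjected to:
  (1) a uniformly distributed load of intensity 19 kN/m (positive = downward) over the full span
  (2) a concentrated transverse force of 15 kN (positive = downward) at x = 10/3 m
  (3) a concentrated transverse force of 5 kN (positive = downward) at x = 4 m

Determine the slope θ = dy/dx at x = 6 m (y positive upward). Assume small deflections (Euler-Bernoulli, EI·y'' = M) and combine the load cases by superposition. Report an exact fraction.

θ(6) = 1771/93750 rad

Load 1 — uniform load w=19 kN/m over full span:
  θ_1 = -wx(L-x)(L-2x)/(12EI) = -19·6·(10-6)·(10-2·6)/(12·5000) = 19/1250 rad
Load 2 — point force P=15 kN at a=10/3 m (b=L-a=20/3):
  θ_2 = Pa²(L-x)(2bL-(3b+a)(L-x))/(2L³EI)  [x>a] = 15·(10/3)²·(10-6)·(2·(20/3)·10-(3·(20/3)+(10/3))·(10-6))/(2·10³·5000) = 1/375 rad
Load 3 — point force P=5 kN at a=4 m (b=L-a=6):
  θ_3 = Pa²(L-x)(2bL-(3b+a)(L-x))/(2L³EI)  [x>a] = 5·4²·(10-6)·(2·6·10-(3·6+4)·(10-6))/(2·10³·5000) = 16/15625 rad
Superposition: θ = Σ θ_i = 1771/93750 rad ≈ 0.018891 rad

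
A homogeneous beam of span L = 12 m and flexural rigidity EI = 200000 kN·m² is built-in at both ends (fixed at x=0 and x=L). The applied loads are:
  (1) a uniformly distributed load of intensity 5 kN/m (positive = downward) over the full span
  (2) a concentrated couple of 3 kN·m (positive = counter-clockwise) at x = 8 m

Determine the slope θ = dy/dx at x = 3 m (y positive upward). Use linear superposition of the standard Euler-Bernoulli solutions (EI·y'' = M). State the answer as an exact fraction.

θ(3) = -69/200000 rad

Load 1 — uniform load w=5 kN/m over full span:
  θ_1 = -wx(L-x)(L-2x)/(12EI) = -5·3·(12-3)·(12-2·3)/(12·200000) = -27/80000 rad
Load 2 — applied couple M₀=3 kN·m at a=8 m (b=L-a=4):
  θ_2 = (R_Ax²/2 - M_Ax)/EI  [x≤a] with R_A=1/3, M_A=1 = ((1/3)·3²/2 - 1·3)/200000 = -3/400000 rad
Superposition: θ = Σ θ_i = -69/200000 rad ≈ -0.000345 rad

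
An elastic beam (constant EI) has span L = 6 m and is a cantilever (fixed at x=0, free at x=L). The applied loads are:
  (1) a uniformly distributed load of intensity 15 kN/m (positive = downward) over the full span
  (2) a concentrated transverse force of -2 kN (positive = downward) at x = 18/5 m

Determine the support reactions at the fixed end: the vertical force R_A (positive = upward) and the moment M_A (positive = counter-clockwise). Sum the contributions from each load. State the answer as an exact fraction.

R_A = 88 kN, M_A = 1314/5 kN·m

Load 1 — uniform load w=15 kN/m over full span:
  R_A = wL = 15·6 = 90 kN
  M_A = wL²/2 = 15·6²/2 = 270 kN·m
Load 2 — point force P=-2 kN at a=18/5 m (b=L-a=12/5):
  R_A = P = (-2) = -2 kN
  M_A = Pa = (-2)·(18/5) = -36/5 kN·m
Superposition: R_A = 88 kN, M_A = 1314/5 kN·m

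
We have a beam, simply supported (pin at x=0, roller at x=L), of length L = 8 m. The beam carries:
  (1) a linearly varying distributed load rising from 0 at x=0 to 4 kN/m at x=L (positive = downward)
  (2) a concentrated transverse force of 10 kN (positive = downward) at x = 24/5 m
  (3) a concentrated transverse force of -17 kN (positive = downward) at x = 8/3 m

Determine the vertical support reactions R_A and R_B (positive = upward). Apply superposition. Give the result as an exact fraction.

R_A = -2 kN, R_B = 11 kN

Load 1 — triangular load w₀=4 kN/m (0→w₀ over full span):
  R_A = w₀L/6 = 4·8/6 = 16/3 kN
  R_B = w₀L/3 = 4·8/3 = 32/3 kN
Load 2 — point force P=10 kN at a=24/5 m (b=L-a=16/5):
  R_A = Pb/L = 10·(16/5)/8 = 4 kN
  R_B = Pa/L = 10·(24/5)/8 = 6 kN
Load 3 — point force P=-17 kN at a=8/3 m (b=L-a=16/3):
  R_A = Pb/L = (-17)·(16/3)/8 = -34/3 kN
  R_B = Pa/L = (-17)·(8/3)/8 = -17/3 kN
Superposition: R_A = -2 kN, R_B = 11 kN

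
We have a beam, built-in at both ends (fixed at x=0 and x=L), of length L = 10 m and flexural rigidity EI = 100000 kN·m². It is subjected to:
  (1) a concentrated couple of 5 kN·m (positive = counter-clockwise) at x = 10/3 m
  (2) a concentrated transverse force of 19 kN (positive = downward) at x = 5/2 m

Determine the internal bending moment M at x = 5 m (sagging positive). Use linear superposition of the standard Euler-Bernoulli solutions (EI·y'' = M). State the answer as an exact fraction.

M(5) = 205/48 kN·m

Load 1 — applied couple M₀=5 kN·m at a=10/3 m (b=L-a=20/3):
  M_1 = R_Ax - M_A - M₀  [x>a] with R_A=2/3, M_A=0 = (2/3)·5 - 0 - 5 = -5/3 kN·m
Load 2 — point force P=19 kN at a=5/2 m (b=L-a=15/2):
  M_2 = Pa²(a+3b)(L-x)/L³ - Pa²b/L²  [x>a] = 19·(5/2)²·((5/2)+3·(15/2))·(10-5)/10³ - 19·(5/2)²·(15/2)/10² = 95/16 kN·m
Superposition: M = Σ M_i = 205/48 kN·m ≈ 4.270833 kN·m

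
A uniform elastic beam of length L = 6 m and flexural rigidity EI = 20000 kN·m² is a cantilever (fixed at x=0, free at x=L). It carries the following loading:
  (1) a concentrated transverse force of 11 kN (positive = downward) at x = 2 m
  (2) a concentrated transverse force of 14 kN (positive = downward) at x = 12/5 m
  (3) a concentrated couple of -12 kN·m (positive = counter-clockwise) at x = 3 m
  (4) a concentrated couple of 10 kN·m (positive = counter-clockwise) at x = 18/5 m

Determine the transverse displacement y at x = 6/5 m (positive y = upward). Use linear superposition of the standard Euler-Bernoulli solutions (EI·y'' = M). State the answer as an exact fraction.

Load 1 — point force P=11 kN at a=2 m (b=L-a=4):
  y_1 = -Px²(3a-x)/(6EI)  [x≤a] = -11·(6/5)²·(3·2-(6/5))/(6·20000) = -99/156250 m
Load 2 — point force P=14 kN at a=12/5 m (b=L-a=18/5):
  y_2 = -Px²(3a-x)/(6EI)  [x≤a] = -14·(6/5)²·(3·(12/5)-(6/5))/(6·20000) = -63/62500 m
Load 3 — applied couple M₀=-12 kN·m at a=3 m (b=L-a=3):
  y_3 = M₀x²/(2EI)  [x≤a] = (-12)·(6/5)²/(2·20000) = -27/62500 m
Load 4 — applied couple M₀=10 kN·m at a=18/5 m (b=L-a=12/5):
  y_4 = M₀x²/(2EI)  [x≤a] = 10·(6/5)²/(2·20000) = 9/25000 m
Superposition: y = Σ y_i = -1071/625000 m ≈ -0.001714 m

y(6/5) = -1071/625000 m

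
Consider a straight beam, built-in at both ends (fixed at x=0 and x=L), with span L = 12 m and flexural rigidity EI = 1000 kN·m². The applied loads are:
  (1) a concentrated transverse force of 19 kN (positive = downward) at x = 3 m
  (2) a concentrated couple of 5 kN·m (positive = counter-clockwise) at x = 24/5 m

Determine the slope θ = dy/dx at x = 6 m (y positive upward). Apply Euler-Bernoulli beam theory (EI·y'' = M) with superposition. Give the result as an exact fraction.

Load 1 — point force P=19 kN at a=3 m (b=L-a=9):
  θ_1 = Pa²(L-x)(2bL-(3b+a)(L-x))/(2L³EI)  [x>a] = 19·3²·(12-6)·(2·9·12-(3·9+3)·(12-6))/(2·12³·1000) = 171/16000 rad
Load 2 — applied couple M₀=5 kN·m at a=24/5 m (b=L-a=36/5):
  θ_2 = (R_Ax²/2 - M_Ax - M₀(x-a))/EI  [x>a] with R_A=3/5, M_A=3/5 = ((3/5)·6²/2 - (3/5)·6 - 5·(6-(24/5)))/1000 = 3/2500 rad
Superposition: θ = Σ θ_i = 951/80000 rad ≈ 0.011888 rad

θ(6) = 951/80000 rad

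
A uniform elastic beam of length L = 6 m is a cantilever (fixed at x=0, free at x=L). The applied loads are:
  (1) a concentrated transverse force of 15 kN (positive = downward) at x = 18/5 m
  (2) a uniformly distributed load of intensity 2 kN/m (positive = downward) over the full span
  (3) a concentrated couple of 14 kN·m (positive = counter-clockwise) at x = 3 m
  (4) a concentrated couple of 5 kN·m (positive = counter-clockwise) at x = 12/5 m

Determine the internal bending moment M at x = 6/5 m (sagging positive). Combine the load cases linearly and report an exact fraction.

M(6/5) = -1001/25 kN·m

Load 1 — point force P=15 kN at a=18/5 m (b=L-a=12/5):
  M_1 = -P(a-x)  [x≤a] = -15·((18/5)-(6/5)) = -36 kN·m
Load 2 — uniform load w=2 kN/m over full span:
  M_2 = -w(L-x)²/2 = -2·(6-(6/5))²/2 = -576/25 kN·m
Load 3 — applied couple M₀=14 kN·m at a=3 m (b=L-a=3):
  M_3 = M₀  [x≤a] = 14 = 14 kN·m
Load 4 — applied couple M₀=5 kN·m at a=12/5 m (b=L-a=18/5):
  M_4 = M₀  [x≤a] = 5 = 5 kN·m
Superposition: M = Σ M_i = -1001/25 kN·m ≈ -40.040000 kN·m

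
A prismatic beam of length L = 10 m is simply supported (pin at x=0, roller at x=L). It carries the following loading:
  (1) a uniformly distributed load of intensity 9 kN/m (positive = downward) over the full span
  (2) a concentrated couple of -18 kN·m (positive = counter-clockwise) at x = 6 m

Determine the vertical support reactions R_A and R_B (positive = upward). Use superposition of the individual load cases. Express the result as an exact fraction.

Load 1 — uniform load w=9 kN/m over full span:
  R_A = wL/2 = 9·10/2 = 45 kN
  R_B = wL/2 = 9·10/2 = 45 kN
Load 2 — applied couple M₀=-18 kN·m at a=6 m (b=L-a=4):
  R_A = M₀/L = (-18)/10 = -9/5 kN
  R_B = -M₀/L = -(-18)/10 = 9/5 kN
Superposition: R_A = 216/5 kN, R_B = 234/5 kN

R_A = 216/5 kN, R_B = 234/5 kN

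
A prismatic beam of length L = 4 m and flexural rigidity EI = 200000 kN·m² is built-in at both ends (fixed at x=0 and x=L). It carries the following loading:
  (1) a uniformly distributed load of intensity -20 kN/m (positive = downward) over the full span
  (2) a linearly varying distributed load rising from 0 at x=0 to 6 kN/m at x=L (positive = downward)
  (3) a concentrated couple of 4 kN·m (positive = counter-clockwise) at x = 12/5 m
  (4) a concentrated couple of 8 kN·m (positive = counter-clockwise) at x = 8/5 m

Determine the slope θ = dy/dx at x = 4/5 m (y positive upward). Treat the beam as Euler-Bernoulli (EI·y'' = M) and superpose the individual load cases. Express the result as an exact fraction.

Load 1 — uniform load w=-20 kN/m over full span:
  θ_1 = -wx(L-x)(L-2x)/(12EI) = -(-20)·(4/5)·(4-(4/5))·(4-2·(4/5))/(12·200000) = 4/78125 rad
Load 2 — triangular load w₀=6 kN/m (0→w₀ over full span):
  θ_2 = -w₀(2x(L-x)(L-2x)(x+2L)+x²(L-x)²)/(120LEI) = -6·(2·(4/5)·(4-(4/5))·(4-2·(4/5))·((4/5)+2·4)+(4/5)²·(4-(4/5))²)/(120·4·200000) = -14/1953125 rad
Load 3 — applied couple M₀=4 kN·m at a=12/5 m (b=L-a=8/5):
  θ_3 = (R_Ax²/2 - M_Ax)/EI  [x≤a] with R_A=36/25, M_A=32/25 = ((36/25)·(4/5)²/2 - (32/25)·(4/5))/200000 = -11/3906250 rad
Load 4 — applied couple M₀=8 kN·m at a=8/5 m (b=L-a=12/5):
  θ_4 = (R_Ax²/2 - M_Ax)/EI  [x≤a] with R_A=72/25, M_A=24/25 = ((72/25)·(4/5)²/2 - (24/25)·(4/5))/200000 = 3/3906250 rad
Superposition: θ = Σ θ_i = 82/1953125 rad ≈ 0.000042 rad

θ(4/5) = 82/1953125 rad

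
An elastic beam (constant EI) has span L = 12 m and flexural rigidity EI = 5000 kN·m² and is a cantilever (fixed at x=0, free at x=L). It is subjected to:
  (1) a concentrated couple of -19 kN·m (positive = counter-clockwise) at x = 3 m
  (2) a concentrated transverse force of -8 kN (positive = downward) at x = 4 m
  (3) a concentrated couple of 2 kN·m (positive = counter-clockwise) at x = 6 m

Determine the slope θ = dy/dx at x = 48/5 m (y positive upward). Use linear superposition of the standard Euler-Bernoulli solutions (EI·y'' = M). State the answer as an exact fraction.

Load 1 — applied couple M₀=-19 kN·m at a=3 m (b=L-a=9):
  θ_1 = M₀a/EI  [x>a] = (-19)·3/5000 = -57/5000 rad
Load 2 — point force P=-8 kN at a=4 m (b=L-a=8):
  θ_2 = -Pa²/(2EI)  [x>a] = -(-8)·4²/(2·5000) = 8/625 rad
Load 3 — applied couple M₀=2 kN·m at a=6 m (b=L-a=6):
  θ_3 = M₀a/EI  [x>a] = 2·6/5000 = 3/1250 rad
Superposition: θ = Σ θ_i = 19/5000 rad ≈ 0.003800 rad

θ(48/5) = 19/5000 rad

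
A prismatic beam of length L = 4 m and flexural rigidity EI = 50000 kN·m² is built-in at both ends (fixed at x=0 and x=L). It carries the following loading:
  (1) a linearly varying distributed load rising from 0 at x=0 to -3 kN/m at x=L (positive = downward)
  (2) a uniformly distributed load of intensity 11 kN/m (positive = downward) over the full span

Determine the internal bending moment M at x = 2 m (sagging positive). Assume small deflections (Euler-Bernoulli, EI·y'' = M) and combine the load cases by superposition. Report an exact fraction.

M(2) = 19/3 kN·m

Load 1 — triangular load w₀=-3 kN/m (0→w₀ over full span):
  M_1 = 3w₀Lx/20 - w₀L²/30 - w₀x³/(6L) = 3·(-3)·4·2/20 - (-3)·4²/30 - (-3)·2³/(6·4) = -1 kN·m
Load 2 — uniform load w=11 kN/m over full span:
  M_2 = wLx/2 - wL²/12 - wx²/2 = 11·4·2/2 - 11·4²/12 - 11·2²/2 = 22/3 kN·m
Superposition: M = Σ M_i = 19/3 kN·m ≈ 6.333333 kN·m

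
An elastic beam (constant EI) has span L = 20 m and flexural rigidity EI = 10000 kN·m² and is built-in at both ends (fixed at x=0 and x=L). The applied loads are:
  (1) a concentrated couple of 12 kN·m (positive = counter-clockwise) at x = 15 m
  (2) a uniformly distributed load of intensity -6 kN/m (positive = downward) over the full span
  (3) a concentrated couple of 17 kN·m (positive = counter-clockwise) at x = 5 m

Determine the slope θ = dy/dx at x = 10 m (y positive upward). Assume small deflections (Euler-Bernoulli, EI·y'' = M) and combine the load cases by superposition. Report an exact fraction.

Load 1 — applied couple M₀=12 kN·m at a=15 m (b=L-a=5):
  θ_1 = (R_Ax²/2 - M_Ax)/EI  [x≤a] with R_A=27/40, M_A=15/4 = ((27/40)·10²/2 - (15/4)·10)/10000 = -3/8000 rad
Load 2 — uniform load w=-6 kN/m over full span:
  θ_2 = -wx(L-x)(L-2x)/(12EI) = -(-6)·10·(20-10)·(20-2·10)/(12·10000) = 0 rad
Load 3 — applied couple M₀=17 kN·m at a=5 m (b=L-a=15):
  θ_3 = (R_Ax²/2 - M_Ax - M₀(x-a))/EI  [x>a] with R_A=153/160, M_A=-51/16 = ((153/160)·10²/2 - (-51/16)·10 - 17·(10-5))/10000 = -17/32000 rad
Superposition: θ = Σ θ_i = -29/32000 rad ≈ -0.000906 rad

θ(10) = -29/32000 rad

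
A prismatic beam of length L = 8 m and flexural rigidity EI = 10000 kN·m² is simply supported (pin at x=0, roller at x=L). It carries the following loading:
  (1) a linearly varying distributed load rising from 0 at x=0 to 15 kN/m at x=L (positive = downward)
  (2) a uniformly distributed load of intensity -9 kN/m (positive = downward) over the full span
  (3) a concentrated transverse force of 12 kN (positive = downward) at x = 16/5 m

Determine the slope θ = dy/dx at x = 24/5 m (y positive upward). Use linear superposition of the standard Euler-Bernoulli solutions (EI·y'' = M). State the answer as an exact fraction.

Load 1 — triangular load w₀=15 kN/m (0→w₀ over full span):
  θ_1 = -w₀(7L⁴-30L²x²+15x⁴)/(360LEI) = -15·(7·8⁴-30·8²·(24/5)²+15·(24/5)⁴)/(360·8·10000) = 928/234375 rad
Load 2 — uniform load w=-9 kN/m over full span:
  θ_2 = -w(L³-6Lx²+4x³)/(24EI) = -(-9)·(8³-6·8·(24/5)²+4·(24/5)³)/(24·10000) = -444/78125 rad
Load 3 — point force P=12 kN at a=16/5 m (b=L-a=24/5):
  θ_3 = -Pa(2L²-6Lx+3x²+a²)/(6LEI)  [x>a] = -12·(16/5)·(2·8²-6·8·(24/5)+3·(24/5)²+(16/5)²)/(6·8·10000) = 144/78125 rad
Superposition: θ = Σ θ_i = 28/234375 rad ≈ 0.000119 rad

θ(24/5) = 28/234375 rad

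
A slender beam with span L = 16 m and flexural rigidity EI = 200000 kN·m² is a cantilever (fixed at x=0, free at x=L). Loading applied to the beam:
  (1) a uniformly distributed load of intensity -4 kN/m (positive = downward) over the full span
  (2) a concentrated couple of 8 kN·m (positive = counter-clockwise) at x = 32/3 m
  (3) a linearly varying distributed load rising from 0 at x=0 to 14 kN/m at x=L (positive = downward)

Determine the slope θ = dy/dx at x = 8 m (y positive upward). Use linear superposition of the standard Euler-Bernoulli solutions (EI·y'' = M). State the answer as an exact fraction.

θ(8) = -172/9375 rad

Load 1 — uniform load w=-4 kN/m over full span:
  θ_1 = -wx(x²-3Lx+3L²)/(6EI) = -(-4)·8·(8²-3·16·8+3·16²)/(6·200000) = 112/9375 rad
Load 2 — applied couple M₀=8 kN·m at a=32/3 m (b=L-a=16/3):
  θ_2 = M₀x/EI  [x≤a] = 8·8/200000 = 1/3125 rad
Load 3 — triangular load w₀=14 kN/m (0→w₀ over full span):
  θ_3 = (w₀Lx²/4-w₀L²x/3-w₀x⁴/(24L))/EI = (14·16·8²/4-14·16²·8/3-14·8⁴/(24·16))/200000 = -287/9375 rad
Superposition: θ = Σ θ_i = -172/9375 rad ≈ -0.018347 rad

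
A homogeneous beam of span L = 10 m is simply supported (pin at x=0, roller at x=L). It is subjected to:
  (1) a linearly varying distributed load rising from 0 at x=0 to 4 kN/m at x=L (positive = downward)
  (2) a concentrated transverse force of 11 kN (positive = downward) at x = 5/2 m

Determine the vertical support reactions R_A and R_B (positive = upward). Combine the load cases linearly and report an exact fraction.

Load 1 — triangular load w₀=4 kN/m (0→w₀ over full span):
  R_A = w₀L/6 = 4·10/6 = 20/3 kN
  R_B = w₀L/3 = 4·10/3 = 40/3 kN
Load 2 — point force P=11 kN at a=5/2 m (b=L-a=15/2):
  R_A = Pb/L = 11·(15/2)/10 = 33/4 kN
  R_B = Pa/L = 11·(5/2)/10 = 11/4 kN
Superposition: R_A = 179/12 kN, R_B = 193/12 kN

R_A = 179/12 kN, R_B = 193/12 kN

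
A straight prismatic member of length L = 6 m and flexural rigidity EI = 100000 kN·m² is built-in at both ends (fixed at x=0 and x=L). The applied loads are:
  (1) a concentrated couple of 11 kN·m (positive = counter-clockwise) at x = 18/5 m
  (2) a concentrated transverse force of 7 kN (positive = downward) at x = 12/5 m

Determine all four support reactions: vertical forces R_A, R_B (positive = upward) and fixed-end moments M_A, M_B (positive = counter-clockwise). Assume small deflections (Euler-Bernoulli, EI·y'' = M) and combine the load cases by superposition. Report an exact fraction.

R_A = 897/125 kN, M_A = 1196/125 kN·m, R_B = -22/125 kN, M_B = -339/125 kN·m

Load 1 — applied couple M₀=11 kN·m at a=18/5 m (b=L-a=12/5):
  R_A = 6M₀ab/L³ = 6·11·(18/5)·(12/5)/6³ = 66/25 kN
  M_A = M₀b(2a-b)/L² = 11·(12/5)·(2·(18/5)-(12/5))/6² = 88/25 kN·m
  R_B = -6M₀ab/L³ = -6·11·(18/5)·(12/5)/6³ = -66/25 kN
  M_B = M₀a(2b-a)/L² = 11·(18/5)·(2·(12/5)-(18/5))/6² = 33/25 kN·m
Load 2 — point force P=7 kN at a=12/5 m (b=L-a=18/5):
  R_A = Pb²(3a+b)/L³ = 7·(18/5)²·(3·(12/5)+(18/5))/6³ = 567/125 kN
  M_A = Pab²/L² = 7·(12/5)·(18/5)²/6² = 756/125 kN·m
  R_B = Pa²(a+3b)/L³ = 7·(12/5)²·((12/5)+3·(18/5))/6³ = 308/125 kN
  M_B = -Pa²b/L² = -7·(12/5)²·(18/5)/6² = -504/125 kN·m
Superposition: R_A = 897/125 kN, M_A = 1196/125 kN·m, R_B = -22/125 kN, M_B = -339/125 kN·m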